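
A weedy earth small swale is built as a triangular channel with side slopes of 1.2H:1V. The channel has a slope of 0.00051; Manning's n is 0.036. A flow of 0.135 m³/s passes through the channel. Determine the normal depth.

y_n = 0.667 m

Manning's equation rearranged: A R^(2/3) = nQ / (1·√S) = 0.036 × 0.135 / (√0.00051) = 0.2152.
Trying y = 0.552 m: A R^(2/3) = 0.13 — low.
Trying y = 0.733 m: A R^(2/3) = 0.277 — high.
Trying y = 0.667 m: A R^(2/3) = 0.2154 — ≈ 0.2152.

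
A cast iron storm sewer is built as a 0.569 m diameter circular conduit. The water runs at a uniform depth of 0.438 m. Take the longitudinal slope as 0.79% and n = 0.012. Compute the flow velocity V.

V = 2.29 m/s

For a circular section of diameter D = 0.569 m at depth y = 0.438 m, the central angle is θ = 2 arccos(1 − 2y/D) = 4.281 rad. Then A = (D²/8)(θ − sin θ) = 0.21 m² and P = Dθ/2 = 1.218 m.
Hydraulic radius R = A/P = 0.21/1.218 = 0.1724 m.
From Manning's equation, V = (1/n) R^(2/3) S^(1/2) = (1/0.012) × 0.1724^(2/3) × 0.0079^(1/2) = 2.29 m/s.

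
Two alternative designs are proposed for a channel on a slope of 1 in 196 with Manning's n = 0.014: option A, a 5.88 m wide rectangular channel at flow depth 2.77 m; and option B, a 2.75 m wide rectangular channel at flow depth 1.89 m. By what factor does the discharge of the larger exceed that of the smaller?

Channel A: Flow area A = b·y = 5.88 × 2.77 = 16.29 m². Wetted perimeter P = b + 2y = 5.88 + 2×2.77 = 11.42 m. Hydraulic radius R = A/P = 16.29/11.42 = 1.426 m. Q_A = (1/0.014)·16.29·1.426^(2/3)·√0.005102 = 105.3 m³/s.
Channel B: Flow area A = b·y = 2.75 × 1.89 = 5.197 m². Wetted perimeter P = b + 2y = 2.75 + 2×1.89 = 6.53 m. Hydraulic radius R = A/P = 5.197/6.53 = 0.7959 m. Q_B = (1/0.014)·5.197·0.7959^(2/3)·√0.005102 = 22.78 m³/s.
The larger discharge is 105.3 m³/s and the smaller is 22.78 m³/s; the ratio is 4.62.

4.62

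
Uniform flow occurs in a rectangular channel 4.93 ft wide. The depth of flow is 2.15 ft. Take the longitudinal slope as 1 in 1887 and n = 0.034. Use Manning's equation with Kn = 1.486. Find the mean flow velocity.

V = 1.1 ft/s

Flow area A = b·y = 4.93 × 2.15 = 10.6 ft². Wetted perimeter P = b + 2y = 4.93 + 2×2.15 = 9.23 ft.
Hydraulic radius R = A/P = 10.6/9.23 = 1.148 ft.
From Manning's equation, V = (1.486/n) R^(2/3) S^(1/2) = (1.486/0.034) × 1.148^(2/3) × 0.0005299^(1/2) = 1.1 ft/s.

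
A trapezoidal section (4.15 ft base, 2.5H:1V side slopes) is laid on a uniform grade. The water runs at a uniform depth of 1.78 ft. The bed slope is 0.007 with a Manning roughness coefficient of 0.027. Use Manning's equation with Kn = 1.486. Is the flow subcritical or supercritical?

With bottom width b = 4.15 ft and side slope z = 2.5: A = (b + zy)y = (4.15 + 2.5×1.78)×1.78 = 15.31 ft²; P = b + 2y√(1+z²) = 4.15 + 2×1.78×2.693 = 13.74 ft.
Hydraulic radius R = A/P = 15.31/13.74 = 1.114 ft.
V = (1.486/n) R^(2/3) √S = (1.486/0.027) × 1.114^(2/3) × √0.007 = 4.95 ft/s. Hydraulic depth D_h = A/T = 15.31/13.05 = 1.173 ft.
Froude number Fr = V/√(g·D_h) = 4.95/√(32.2×1.173) = 0.805, which is less than 1, so the flow is subcritical.

subcritical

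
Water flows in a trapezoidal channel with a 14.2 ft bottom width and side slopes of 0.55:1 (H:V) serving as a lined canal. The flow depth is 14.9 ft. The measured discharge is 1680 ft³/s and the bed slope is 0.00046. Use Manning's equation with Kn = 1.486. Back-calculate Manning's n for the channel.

With bottom width b = 14.2 ft and side slope z = 0.55: A = (b + zy)y = (14.2 + 0.55×14.9)×14.9 = 333.7 ft²; P = b + 2y√(1+z²) = 14.2 + 2×14.9×1.141 = 48.21 ft.
Hydraulic radius R = A/P = 333.7/48.21 = 6.922 ft.
Rearranging Manning's equation: n = (1.486/Q) A R^(2/3) S^(1/2) = (1.486/1680) × 333.7 × 6.922^(2/3) × √0.00046 = 0.023.

n = 0.023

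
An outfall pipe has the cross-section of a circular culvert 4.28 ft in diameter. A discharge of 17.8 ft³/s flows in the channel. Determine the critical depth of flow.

At critical depth, Q² T / (g A³) = 1, i.e. A³/T = Q²/g = 17.8²/32.2 = 9.84.
At y = 1.04 ft: A³/T = 5.374 — low.
At y = 1.47 ft: A³/T = 20.58 — high.
At y = 1.21 ft: A³/T = 9.686 — matches.

y_c = 1.21 ft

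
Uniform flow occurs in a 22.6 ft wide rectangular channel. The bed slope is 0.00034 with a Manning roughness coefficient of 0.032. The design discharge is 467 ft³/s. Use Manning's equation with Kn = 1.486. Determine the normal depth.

Manning's equation rearranged: A R^(2/3) = nQ / (1.486·√S) = 0.032 × 467 / (1.486 × √0.00034) = 545.4.
At y = 5.81 ft: A R^(2/3) = 321.8 — too small.
At y = 10.6 ft: A R^(2/3) = 743.7 — too large.
At y = 8.44 ft: A R^(2/3) = 545.1 — ≈ 545.4.

y_n = 8.44 ft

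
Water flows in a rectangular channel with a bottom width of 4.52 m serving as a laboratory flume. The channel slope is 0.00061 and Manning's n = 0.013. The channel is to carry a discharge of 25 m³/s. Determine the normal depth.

y_n = 2.57 m

Manning's equation rearranged: A R^(2/3) = nQ / (1·√S) = 0.013 × 25 / (√0.00061) = 13.16.
At y = 1.89 m: A R^(2/3) = 8.709 — short.
At y = 2.79 m: A R^(2/3) = 14.62 — over.
At y = 2.57 m: A R^(2/3) = 13.14 — close enough.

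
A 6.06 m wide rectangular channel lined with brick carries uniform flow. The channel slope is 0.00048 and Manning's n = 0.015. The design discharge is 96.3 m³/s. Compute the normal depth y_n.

Manning's equation rearranged: A R^(2/3) = nQ / (1·√S) = 0.015 × 96.3 / (√0.00048) = 65.93.
Try y = 8.13 m: A R^(2/3) = 83.52 — high.
Try y = 5.31 m: A R^(2/3) = 49.87 — low.
Try y = 6.67 m: A R^(2/3) = 65.94 — close enough.

y_n = 6.67 m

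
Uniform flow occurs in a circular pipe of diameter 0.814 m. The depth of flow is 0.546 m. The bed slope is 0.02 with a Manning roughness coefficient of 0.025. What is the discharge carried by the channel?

Q = 0.805 m³/s

For a circular section of diameter D = 0.814 m at depth y = 0.546 m, the central angle is θ = 2 arccos(1 − 2y/D) = 3.839 rad. Then A = (D²/8)(θ − sin θ) = 0.3711 m² and P = Dθ/2 = 1.562 m.
Hydraulic radius R = A/P = 0.3711/1.562 = 0.2375 m.
Manning's equation: Q = (1/n) A R^(2/3) S^(1/2) = (1/0.025) × 0.3711 × 0.2375^(2/3) × 0.02^(1/2) = 0.805 m³/s.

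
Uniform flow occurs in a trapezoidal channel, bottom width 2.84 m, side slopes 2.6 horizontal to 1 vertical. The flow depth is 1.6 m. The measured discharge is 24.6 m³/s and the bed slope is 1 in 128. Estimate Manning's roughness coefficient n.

With bottom width b = 2.84 m and side slope z = 2.6: A = (b + zy)y = (2.84 + 2.6×1.6)×1.6 = 11.2 m²; P = b + 2y√(1+z²) = 2.84 + 2×1.6×2.786 = 11.75 m.
Hydraulic radius R = A/P = 11.2/11.75 = 0.9529 m.
Rearranging Manning's equation: n = (1/Q) A R^(2/3) S^(1/2) = (1/24.6) × 11.2 × 0.9529^(2/3) × √0.007812 = 0.039.

n = 0.039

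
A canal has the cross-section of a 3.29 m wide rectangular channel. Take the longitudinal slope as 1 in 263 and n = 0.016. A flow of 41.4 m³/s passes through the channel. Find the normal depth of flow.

y_n = 3.11 m

Manning's equation rearranged: A R^(2/3) = nQ / (1·√S) = 0.016 × 41.4 / (√0.003802) = 10.74.
Try y = 3.45 m: A R^(2/3) = 12.2 — high.
Try y = 2.14 m: A R^(2/3) = 6.708 — low.
Try y = 3.11 m: A R^(2/3) = 10.74 — ≈ 10.74.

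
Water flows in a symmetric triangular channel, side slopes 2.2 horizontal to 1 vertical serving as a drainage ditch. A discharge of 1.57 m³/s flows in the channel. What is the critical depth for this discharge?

y_c = 0.636 m

At critical depth, Q² T / (g A³) = 1, i.e. A³/T = Q²/g = 1.57²/9.81 = 0.2513.
At y = 0.454 m: A³/T = 0.04668 — too small.
At y = 0.636 m: A³/T = 0.2518 — ≈ 0.2513.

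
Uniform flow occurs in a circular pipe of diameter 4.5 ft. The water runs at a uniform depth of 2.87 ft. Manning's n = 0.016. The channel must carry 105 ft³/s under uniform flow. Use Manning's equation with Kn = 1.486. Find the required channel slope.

S = 0.00797

For a circular section of diameter D = 4.5 ft at depth y = 2.87 ft, the central angle is θ = 2 arccos(1 − 2y/D) = 3.7 rad. Then A = (D²/8)(θ − sin θ) = 10.71 ft² and P = Dθ/2 = 8.325 ft.
Hydraulic radius R = A/P = 10.71/8.325 = 1.286 ft.
From Manning's equation, S = [nQ / (1.486 A R^(2/3))]² = [0.016 × 105 / (1.486 × 10.71 × 1.286^(2/3))]² = 0.00797.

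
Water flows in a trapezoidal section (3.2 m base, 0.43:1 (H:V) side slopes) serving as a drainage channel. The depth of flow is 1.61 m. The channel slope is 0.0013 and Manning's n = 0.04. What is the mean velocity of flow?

With bottom width b = 3.2 m and side slope z = 0.43: A = (b + zy)y = (3.2 + 0.43×1.61)×1.61 = 6.267 m²; P = b + 2y√(1+z²) = 3.2 + 2×1.61×1.089 = 6.705 m.
Hydraulic radius R = A/P = 6.267/6.705 = 0.9346 m.
From Manning's equation, V = (1/n) R^(2/3) S^(1/2) = (1/0.04) × 0.9346^(2/3) × 0.0013^(1/2) = 0.862 m/s.

V = 0.862 m/s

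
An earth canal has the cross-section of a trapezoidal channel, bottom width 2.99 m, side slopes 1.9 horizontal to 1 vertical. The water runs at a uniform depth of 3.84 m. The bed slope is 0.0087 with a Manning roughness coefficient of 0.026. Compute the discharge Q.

Q = 227 m³/s

With bottom width b = 2.99 m and side slope z = 1.9: A = (b + zy)y = (2.99 + 1.9×3.84)×3.84 = 39.5 m²; P = b + 2y√(1+z²) = 2.99 + 2×3.84×2.147 = 19.48 m.
Hydraulic radius R = A/P = 39.5/19.48 = 2.028 m.
Manning's equation: Q = (1/n) A R^(2/3) S^(1/2) = (1/0.026) × 39.5 × 2.028^(2/3) × 0.0087^(1/2) = 227 m³/s.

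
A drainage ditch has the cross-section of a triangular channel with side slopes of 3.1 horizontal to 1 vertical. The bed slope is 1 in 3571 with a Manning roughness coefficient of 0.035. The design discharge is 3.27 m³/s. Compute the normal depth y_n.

Manning's equation rearranged: A R^(2/3) = nQ / (1·√S) = 0.035 × 3.27 / (√0.00028) = 6.839.
Try y = 1.91 m: A R^(2/3) = 10.61 — too large.
Try y = 1.62 m: A R^(2/3) = 6.84 — matches.

y_n = 1.62 m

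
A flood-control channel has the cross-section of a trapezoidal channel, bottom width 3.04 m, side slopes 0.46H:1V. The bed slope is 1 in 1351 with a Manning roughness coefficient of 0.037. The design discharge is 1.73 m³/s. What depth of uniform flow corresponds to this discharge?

y_n = 0.923 m

Manning's equation rearranged: A R^(2/3) = nQ / (1·√S) = 0.037 × 1.73 / (√0.0007402) = 2.353.
At y = 1.07 m: A R^(2/3) = 2.981 — high.
At y = 0.817 m: A R^(2/3) = 1.934 — low.
At y = 0.923 m: A R^(2/3) = 2.351 — matches.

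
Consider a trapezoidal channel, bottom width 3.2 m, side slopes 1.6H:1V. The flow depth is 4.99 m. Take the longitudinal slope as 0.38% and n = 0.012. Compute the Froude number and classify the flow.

With bottom width b = 3.2 m and side slope z = 1.6: A = (b + zy)y = (3.2 + 1.6×4.99)×4.99 = 55.81 m²; P = b + 2y√(1+z²) = 3.2 + 2×4.99×1.887 = 22.03 m.
Hydraulic radius R = A/P = 55.81/22.03 = 2.533 m.
V = (1/n) R^(2/3) √S = (1/0.012) × 2.533^(2/3) × √0.0038 = 9.546 m/s. Hydraulic depth D_h = A/T = 55.81/19.17 = 2.912 m.
Froude number Fr = V/√(g·D_h) = 9.546/√(9.81×2.912) = 1.79, which is greater than 1, so the flow is supercritical.

supercritical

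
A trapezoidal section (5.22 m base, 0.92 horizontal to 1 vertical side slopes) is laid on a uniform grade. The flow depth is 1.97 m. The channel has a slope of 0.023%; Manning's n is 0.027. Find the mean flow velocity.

With bottom width b = 5.22 m and side slope z = 0.92: A = (b + zy)y = (5.22 + 0.92×1.97)×1.97 = 13.85 m²; P = b + 2y√(1+z²) = 5.22 + 2×1.97×1.359 = 10.57 m.
Hydraulic radius R = A/P = 13.85/10.57 = 1.31 m.
From Manning's equation, V = (1/n) R^(2/3) S^(1/2) = (1/0.027) × 1.31^(2/3) × 0.00023^(1/2) = 0.673 m/s.

V = 0.673 m/s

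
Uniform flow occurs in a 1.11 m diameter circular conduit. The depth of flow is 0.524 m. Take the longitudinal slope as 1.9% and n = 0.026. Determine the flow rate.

Q = 0.989 m³/s

For a circular section of diameter D = 1.11 m at depth y = 0.524 m, the central angle is θ = 2 arccos(1 − 2y/D) = 3.03 rad. Then A = (D²/8)(θ − sin θ) = 0.4495 m² and P = Dθ/2 = 1.682 m.
Hydraulic radius R = A/P = 0.4495/1.682 = 0.2673 m.
Manning's equation: Q = (1/n) A R^(2/3) S^(1/2) = (1/0.026) × 0.4495 × 0.2673^(2/3) × 0.019^(1/2) = 0.989 m³/s.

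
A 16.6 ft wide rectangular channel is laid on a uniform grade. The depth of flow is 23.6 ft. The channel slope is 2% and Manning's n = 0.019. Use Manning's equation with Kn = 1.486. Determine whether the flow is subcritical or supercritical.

Flow area A = b·y = 16.6 × 23.6 = 391.8 ft². Wetted perimeter P = b + 2y = 16.6 + 2×23.6 = 63.8 ft.
Hydraulic radius R = A/P = 391.8/63.8 = 6.14 ft.
V = (1.486/n) R^(2/3) √S = (1.486/0.019) × 6.14^(2/3) × √0.02 = 37.09 ft/s. Hydraulic depth D_h = A/T = 391.8/16.6 = 23.6 ft.
Froude number Fr = V/√(g·D_h) = 37.09/√(32.2×23.6) = 1.35, which is greater than 1, so the flow is supercritical.

supercritical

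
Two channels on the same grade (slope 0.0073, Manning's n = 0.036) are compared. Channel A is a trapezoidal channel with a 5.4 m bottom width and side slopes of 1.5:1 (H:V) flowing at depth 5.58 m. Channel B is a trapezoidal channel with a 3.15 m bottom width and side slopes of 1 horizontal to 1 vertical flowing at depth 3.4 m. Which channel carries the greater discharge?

Channel A: With bottom width b = 5.4 m and side slope z = 1.5: A = (b + zy)y = (5.4 + 1.5×5.58)×5.58 = 76.84 m²; P = b + 2y√(1+z²) = 5.4 + 2×5.58×1.803 = 25.52 m. Hydraulic radius R = A/P = 76.84/25.52 = 3.011 m. Q_A = (1/0.036)·76.84·3.011^(2/3)·√0.0073 = 380.2 m³/s.
Channel B: With bottom width b = 3.15 m and side slope z = 1: A = (b + zy)y = (3.15 + 1×3.4)×3.4 = 22.27 m²; P = b + 2y√(1+z²) = 3.15 + 2×3.4×1.414 = 12.77 m. Hydraulic radius R = A/P = 22.27/12.77 = 1.744 m. Q_B = (1/0.036)·22.27·1.744^(2/3)·√0.0073 = 76.59 m³/s.
Q_A = 380.2 m³/s vs Q_B = 76.59 m³/s, so channel A carries more.

channel A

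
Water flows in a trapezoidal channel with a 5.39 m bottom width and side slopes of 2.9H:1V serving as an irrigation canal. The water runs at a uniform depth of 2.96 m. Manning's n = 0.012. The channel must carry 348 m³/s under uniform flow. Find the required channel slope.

With bottom width b = 5.39 m and side slope z = 2.9: A = (b + zy)y = (5.39 + 2.9×2.96)×2.96 = 41.36 m²; P = b + 2y√(1+z²) = 5.39 + 2×2.96×3.068 = 23.55 m.
Hydraulic radius R = A/P = 41.36/23.55 = 1.756 m.
From Manning's equation, S = [nQ / (1 A R^(2/3))]² = [0.012 × 348 / (1 × 41.36 × 1.756^(2/3))]² = 0.00481.

S = 0.00481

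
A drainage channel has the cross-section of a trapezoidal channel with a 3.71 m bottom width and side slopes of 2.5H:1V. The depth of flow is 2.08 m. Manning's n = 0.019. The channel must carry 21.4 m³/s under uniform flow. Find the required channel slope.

With bottom width b = 3.71 m and side slope z = 2.5: A = (b + zy)y = (3.71 + 2.5×2.08)×2.08 = 18.53 m²; P = b + 2y√(1+z²) = 3.71 + 2×2.08×2.693 = 14.91 m.
Hydraulic radius R = A/P = 18.53/14.91 = 1.243 m.
From Manning's equation, S = [nQ / (1 A R^(2/3))]² = [0.019 × 21.4 / (1 × 18.53 × 1.243^(2/3))]² = 0.00036.

S = 0.00036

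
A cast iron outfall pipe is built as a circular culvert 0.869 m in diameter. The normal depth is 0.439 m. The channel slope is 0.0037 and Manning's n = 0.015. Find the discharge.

Q = 0.442 m³/s

For a circular section of diameter D = 0.869 m at depth y = 0.439 m, the central angle is θ = 2 arccos(1 − 2y/D) = 3.162 rad. Then A = (D²/8)(θ − sin θ) = 0.3005 m² and P = Dθ/2 = 1.374 m.
Hydraulic radius R = A/P = 0.3005/1.374 = 0.2187 m.
Manning's equation: Q = (1/n) A R^(2/3) S^(1/2) = (1/0.015) × 0.3005 × 0.2187^(2/3) × 0.0037^(1/2) = 0.442 m³/s.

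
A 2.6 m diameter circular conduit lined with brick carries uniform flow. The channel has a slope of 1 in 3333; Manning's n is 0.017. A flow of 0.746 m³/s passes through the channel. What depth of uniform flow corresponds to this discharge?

Manning's equation rearranged: A R^(2/3) = nQ / (1·√S) = 0.017 × 0.746 / (√0.0003) = 0.7322.
Trying y = 0.876 m: A R^(2/3) = 0.9747 — over.
Trying y = 0.648 m: A R^(2/3) = 0.5424 — short.
Trying y = 0.755 m: A R^(2/3) = 0.7324 — ≈ 0.7322.

y_n = 0.755 m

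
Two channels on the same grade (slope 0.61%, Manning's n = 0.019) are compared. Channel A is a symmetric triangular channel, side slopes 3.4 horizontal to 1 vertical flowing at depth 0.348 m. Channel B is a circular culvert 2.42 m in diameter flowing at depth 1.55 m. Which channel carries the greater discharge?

channel B

Channel A: For a triangular section with side slope z = 3.4: A = zy² = 3.4×0.348² = 0.4118 m²; P = 2y√(1+z²) = 2×0.348×3.544 = 2.467 m. Hydraulic radius R = A/P = 0.4118/2.467 = 0.1669 m. Q_A = (1/0.019)·0.4118·0.1669^(2/3)·√0.0061 = 0.5131 m³/s.
Channel B: For a circular section of diameter D = 2.42 m at depth y = 1.55 m, the central angle is θ = 2 arccos(1 − 2y/D) = 3.711 rad. Then A = (D²/8)(θ − sin θ) = 3.112 m² and P = Dθ/2 = 4.491 m. Hydraulic radius R = A/P = 3.112/4.491 = 0.6929 m. Q_B = (1/0.019)·3.112·0.6929^(2/3)·√0.0061 = 10.02 m³/s.
Q_A = 0.5131 m³/s vs Q_B = 10.02 m³/s, so channel B carries more.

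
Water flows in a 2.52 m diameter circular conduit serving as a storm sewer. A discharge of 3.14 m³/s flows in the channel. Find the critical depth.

At critical depth, Q² T / (g A³) = 1, i.e. A³/T = Q²/g = 3.14²/9.81 = 1.005.
Try y = 0.891 m: A³/T = 1.629 — over.
Try y = 0.786 m: A³/T = 1.003 — ≈ 1.005.

y_c = 0.786 m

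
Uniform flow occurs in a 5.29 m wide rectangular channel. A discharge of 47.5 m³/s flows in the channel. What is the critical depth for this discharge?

For a rectangular channel, critical depth y_c = (q²/g)^(1/3) where q = Q/b = 47.5/5.29 = 8.979 m²/s.
So y_c = (8.979²/9.81)^(1/3) = 2.02 m.

y_c = 2.02 m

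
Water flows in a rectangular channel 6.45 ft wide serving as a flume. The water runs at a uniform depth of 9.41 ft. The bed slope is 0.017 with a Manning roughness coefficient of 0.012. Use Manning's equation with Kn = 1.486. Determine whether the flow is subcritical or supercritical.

Flow area A = b·y = 6.45 × 9.41 = 60.69 ft². Wetted perimeter P = b + 2y = 6.45 + 2×9.41 = 25.27 ft.
Hydraulic radius R = A/P = 60.69/25.27 = 2.402 ft.
V = (1.486/n) R^(2/3) √S = (1.486/0.012) × 2.402^(2/3) × √0.017 = 28.96 ft/s. Hydraulic depth D_h = A/T = 60.69/6.45 = 9.41 ft.
Froude number Fr = V/√(g·D_h) = 28.96/√(32.2×9.41) = 1.66, which is greater than 1, so the flow is supercritical.

supercritical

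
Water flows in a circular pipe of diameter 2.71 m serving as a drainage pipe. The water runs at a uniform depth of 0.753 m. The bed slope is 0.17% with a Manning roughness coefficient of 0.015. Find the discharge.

For a circular section of diameter D = 2.71 m at depth y = 0.753 m, the central angle is θ = 2 arccos(1 − 2y/D) = 2.221 rad. Then A = (D²/8)(θ − sin θ) = 1.308 m² and P = Dθ/2 = 3.009 m.
Hydraulic radius R = A/P = 1.308/3.009 = 0.4347 m.
Manning's equation: Q = (1/n) A R^(2/3) S^(1/2) = (1/0.015) × 1.308 × 0.4347^(2/3) × 0.0017^(1/2) = 2.06 m³/s.

Q = 2.06 m³/s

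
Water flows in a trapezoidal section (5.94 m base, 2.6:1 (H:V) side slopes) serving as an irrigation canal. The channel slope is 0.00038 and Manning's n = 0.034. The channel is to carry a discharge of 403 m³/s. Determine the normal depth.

y_n = 8.8 m

Manning's equation rearranged: A R^(2/3) = nQ / (1·√S) = 0.034 × 403 / (√0.00038) = 702.9.
At y = 7.4 m: A R^(2/3) = 465.6 — too small.
At y = 9.52 m: A R^(2/3) = 849.1 — too large.
At y = 8.8 m: A R^(2/3) = 702.9 — matches.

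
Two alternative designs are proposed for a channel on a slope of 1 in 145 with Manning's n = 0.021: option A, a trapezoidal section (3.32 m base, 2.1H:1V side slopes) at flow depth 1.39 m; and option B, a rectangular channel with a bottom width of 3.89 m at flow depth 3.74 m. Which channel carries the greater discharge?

channel B

Channel A: With bottom width b = 3.32 m and side slope z = 2.1: A = (b + zy)y = (3.32 + 2.1×1.39)×1.39 = 8.672 m²; P = b + 2y√(1+z²) = 3.32 + 2×1.39×2.326 = 9.786 m. Hydraulic radius R = A/P = 8.672/9.786 = 0.8862 m. Q_A = (1/0.021)·8.672·0.8862^(2/3)·√0.006897 = 31.64 m³/s.
Channel B: Flow area A = b·y = 3.89 × 3.74 = 14.55 m². Wetted perimeter P = b + 2y = 3.89 + 2×3.74 = 11.37 m. Hydraulic radius R = A/P = 14.55/11.37 = 1.28 m. Q_B = (1/0.021)·14.55·1.28^(2/3)·√0.006897 = 67.81 m³/s.
Q_A = 31.64 m³/s vs Q_B = 67.81 m³/s, so channel B carries more.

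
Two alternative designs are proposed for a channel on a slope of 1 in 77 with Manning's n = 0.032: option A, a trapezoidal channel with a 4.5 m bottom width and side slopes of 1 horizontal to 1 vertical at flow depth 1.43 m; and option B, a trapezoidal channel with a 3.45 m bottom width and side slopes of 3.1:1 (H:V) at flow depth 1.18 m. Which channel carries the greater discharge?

Channel A: With bottom width b = 4.5 m and side slope z = 1: A = (b + zy)y = (4.5 + 1×1.43)×1.43 = 8.48 m²; P = b + 2y√(1+z²) = 4.5 + 2×1.43×1.414 = 8.545 m. Hydraulic radius R = A/P = 8.48/8.545 = 0.9924 m. Q_A = (1/0.032)·8.48·0.9924^(2/3)·√0.01299 = 30.05 m³/s.
Channel B: With bottom width b = 3.45 m and side slope z = 3.1: A = (b + zy)y = (3.45 + 3.1×1.18)×1.18 = 8.387 m²; P = b + 2y√(1+z²) = 3.45 + 2×1.18×3.257 = 11.14 m. Hydraulic radius R = A/P = 8.387/11.14 = 0.7531 m. Q_B = (1/0.032)·8.387·0.7531^(2/3)·√0.01299 = 24.72 m³/s.
Q_A = 30.05 m³/s vs Q_B = 24.72 m³/s, so channel A carries more.

channel A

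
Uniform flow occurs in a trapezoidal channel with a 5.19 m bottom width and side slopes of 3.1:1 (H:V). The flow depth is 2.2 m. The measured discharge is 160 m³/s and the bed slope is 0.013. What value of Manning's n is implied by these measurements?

With bottom width b = 5.19 m and side slope z = 3.1: A = (b + zy)y = (5.19 + 3.1×2.2)×2.2 = 26.42 m²; P = b + 2y√(1+z²) = 5.19 + 2×2.2×3.257 = 19.52 m.
Hydraulic radius R = A/P = 26.42/19.52 = 1.353 m.
Rearranging Manning's equation: n = (1/Q) A R^(2/3) S^(1/2) = (1/160) × 26.42 × 1.353^(2/3) × √0.013 = 0.023.

n = 0.023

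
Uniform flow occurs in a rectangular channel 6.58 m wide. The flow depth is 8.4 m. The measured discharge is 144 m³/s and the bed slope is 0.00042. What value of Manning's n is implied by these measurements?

Flow area A = b·y = 6.58 × 8.4 = 55.27 m². Wetted perimeter P = b + 2y = 6.58 + 2×8.4 = 23.38 m.
Hydraulic radius R = A/P = 55.27/23.38 = 2.364 m.
Rearranging Manning's equation: n = (1/Q) A R^(2/3) S^(1/2) = (1/144) × 55.27 × 2.364^(2/3) × √0.00042 = 0.014.

n = 0.014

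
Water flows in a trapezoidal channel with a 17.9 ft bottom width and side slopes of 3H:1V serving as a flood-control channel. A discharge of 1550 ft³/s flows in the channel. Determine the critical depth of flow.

y_c = 4.71 ft

At critical depth, Q² T / (g A³) = 1, i.e. A³/T = Q²/g = 1550²/32.2 = 74610.
Try y = 5.76 ft: A³/T = 158600 — too large.
Try y = 4.71 ft: A³/T = 74380 — close enough.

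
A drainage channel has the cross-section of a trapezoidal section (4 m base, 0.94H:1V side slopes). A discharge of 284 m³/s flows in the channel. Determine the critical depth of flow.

At critical depth, Q² T / (g A³) = 1, i.e. A³/T = Q²/g = 284²/9.81 = 8222.
Trying y = 6.39 m: A³/T = 16330 — over.
Trying y = 5.38 m: A³/T = 8197 — ≈ 8222.

y_c = 5.38 m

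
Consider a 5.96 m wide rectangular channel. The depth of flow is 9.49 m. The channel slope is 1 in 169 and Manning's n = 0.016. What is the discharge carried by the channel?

Flow area A = b·y = 5.96 × 9.49 = 56.56 m². Wetted perimeter P = b + 2y = 5.96 + 2×9.49 = 24.94 m.
Hydraulic radius R = A/P = 56.56/24.94 = 2.268 m.
Manning's equation: Q = (1/n) A R^(2/3) S^(1/2) = (1/0.016) × 56.56 × 2.268^(2/3) × 0.005917^(1/2) = 469 m³/s.

Q = 469 m³/s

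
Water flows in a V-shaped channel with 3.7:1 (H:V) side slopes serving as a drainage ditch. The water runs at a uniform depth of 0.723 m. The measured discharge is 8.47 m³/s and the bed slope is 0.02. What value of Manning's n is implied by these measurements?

For a triangular section with side slope z = 3.7: A = zy² = 3.7×0.723² = 1.934 m²; P = 2y√(1+z²) = 2×0.723×3.833 = 5.542 m.
Hydraulic radius R = A/P = 1.934/5.542 = 0.349 m.
Rearranging Manning's equation: n = (1/Q) A R^(2/3) S^(1/2) = (1/8.47) × 1.934 × 0.349^(2/3) × √0.02 = 0.016.

n = 0.016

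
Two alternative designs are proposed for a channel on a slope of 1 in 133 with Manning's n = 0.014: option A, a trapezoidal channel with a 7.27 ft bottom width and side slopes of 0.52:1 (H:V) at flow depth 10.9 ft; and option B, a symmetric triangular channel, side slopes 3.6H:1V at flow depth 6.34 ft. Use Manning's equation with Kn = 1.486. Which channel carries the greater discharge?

Channel A: With bottom width b = 7.27 ft and side slope z = 0.52: A = (b + zy)y = (7.27 + 0.52×10.9)×10.9 = 141 ft²; P = b + 2y√(1+z²) = 7.27 + 2×10.9×1.127 = 31.84 ft. Hydraulic radius R = A/P = 141/31.84 = 4.429 ft. Q_A = (1.486/0.014)·141·4.429^(2/3)·√0.007519 = 3500 ft³/s.
Channel B: For a triangular section with side slope z = 3.6: A = zy² = 3.6×6.34² = 144.7 ft²; P = 2y√(1+z²) = 2×6.34×3.736 = 47.38 ft. Hydraulic radius R = A/P = 144.7/47.38 = 3.054 ft. Q_B = (1.486/0.014)·144.7·3.054^(2/3)·√0.007519 = 2804 ft³/s.
Q_A = 3500 ft³/s vs Q_B = 2804 ft³/s, so channel A carries more.

channel A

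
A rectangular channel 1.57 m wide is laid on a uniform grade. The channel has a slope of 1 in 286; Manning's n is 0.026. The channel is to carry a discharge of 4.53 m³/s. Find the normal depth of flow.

y_n = 1.88 m

Manning's equation rearranged: A R^(2/3) = nQ / (1·√S) = 0.026 × 4.53 / (√0.003497) = 1.992.
At y = 2.2 m: A R^(2/3) = 2.398 — over.
At y = 1.48 m: A R^(2/3) = 1.489 — short.
At y = 1.88 m: A R^(2/3) = 1.99 — matches.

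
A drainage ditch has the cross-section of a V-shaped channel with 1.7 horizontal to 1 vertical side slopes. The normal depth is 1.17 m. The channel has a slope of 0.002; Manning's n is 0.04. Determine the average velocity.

V = 0.708 m/s

For a triangular section with side slope z = 1.7: A = zy² = 1.7×1.17² = 2.327 m²; P = 2y√(1+z²) = 2×1.17×1.972 = 4.615 m.
Hydraulic radius R = A/P = 2.327/4.615 = 0.5042 m.
From Manning's equation, V = (1/n) R^(2/3) S^(1/2) = (1/0.04) × 0.5042^(2/3) × 0.002^(1/2) = 0.708 m/s.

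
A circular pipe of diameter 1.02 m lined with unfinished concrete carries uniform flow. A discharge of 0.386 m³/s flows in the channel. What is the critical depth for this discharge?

y_c = 0.347 m

At critical depth, Q² T / (g A³) = 1, i.e. A³/T = Q²/g = 0.386²/9.81 = 0.01519.
Try y = 0.259 m: A³/T = 0.004904 — low.
Try y = 0.4 m: A³/T = 0.02637 — high.
Try y = 0.347 m: A³/T = 0.01525 — matches.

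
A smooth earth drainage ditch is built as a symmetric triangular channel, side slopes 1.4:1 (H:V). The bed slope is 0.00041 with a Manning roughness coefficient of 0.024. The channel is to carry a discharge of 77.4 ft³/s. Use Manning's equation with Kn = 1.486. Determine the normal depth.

y_n = 5.18 ft

Manning's equation rearranged: A R^(2/3) = nQ / (1.486·√S) = 0.024 × 77.4 / (1.486 × √0.00041) = 61.74.
At y = 5.61 ft: A R^(2/3) = 76.38 — too large.
At y = 4.48 ft: A R^(2/3) = 41.93 — too small.
At y = 5.18 ft: A R^(2/3) = 61.75 — close enough.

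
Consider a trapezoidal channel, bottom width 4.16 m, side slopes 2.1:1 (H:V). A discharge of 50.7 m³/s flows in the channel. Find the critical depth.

y_c = 1.82 m

At critical depth, Q² T / (g A³) = 1, i.e. A³/T = Q²/g = 50.7²/9.81 = 262.
At y = 1.6 m: A³/T = 160.1 — short.
At y = 2.26 m: A³/T = 597.3 — over.
At y = 1.82 m: A³/T = 259.7 — ≈ 262.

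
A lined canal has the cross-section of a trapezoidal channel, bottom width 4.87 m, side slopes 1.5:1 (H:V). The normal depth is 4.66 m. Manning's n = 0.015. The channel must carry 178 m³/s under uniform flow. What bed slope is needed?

With bottom width b = 4.87 m and side slope z = 1.5: A = (b + zy)y = (4.87 + 1.5×4.66)×4.66 = 55.27 m²; P = b + 2y√(1+z²) = 4.87 + 2×4.66×1.803 = 21.67 m.
Hydraulic radius R = A/P = 55.27/21.67 = 2.55 m.
From Manning's equation, S = [nQ / (1 A R^(2/3))]² = [0.015 × 178 / (1 × 55.27 × 2.55^(2/3))]² = 0.00067.

S = 0.00067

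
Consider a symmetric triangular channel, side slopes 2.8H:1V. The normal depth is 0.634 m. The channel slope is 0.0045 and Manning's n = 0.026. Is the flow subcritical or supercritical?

subcritical

For a triangular section with side slope z = 2.8: A = zy² = 2.8×0.634² = 1.125 m²; P = 2y√(1+z²) = 2×0.634×2.973 = 3.77 m.
Hydraulic radius R = A/P = 1.125/3.77 = 0.2985 m.
V = (1/n) R^(2/3) √S = (1/0.026) × 0.2985^(2/3) × √0.0045 = 1.152 m/s. Hydraulic depth D_h = A/T = 1.125/3.55 = 0.317 m.
Froude number Fr = V/√(g·D_h) = 1.152/√(9.81×0.317) = 0.654, which is less than 1, so the flow is subcritical.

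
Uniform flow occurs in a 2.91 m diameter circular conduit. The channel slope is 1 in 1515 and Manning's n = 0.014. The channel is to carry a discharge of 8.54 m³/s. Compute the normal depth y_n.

Manning's equation rearranged: A R^(2/3) = nQ / (1·√S) = 0.014 × 8.54 / (√0.0006601) = 4.654.
At y = 2.29 m: A R^(2/3) = 5.172 — over.
At y = 2.09 m: A R^(2/3) = 4.655 — close enough.

y_n = 2.09 m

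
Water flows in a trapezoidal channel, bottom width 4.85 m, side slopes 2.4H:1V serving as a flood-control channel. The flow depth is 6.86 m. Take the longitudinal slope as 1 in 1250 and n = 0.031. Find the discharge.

With bottom width b = 4.85 m and side slope z = 2.4: A = (b + zy)y = (4.85 + 2.4×6.86)×6.86 = 146.2 m²; P = b + 2y√(1+z²) = 4.85 + 2×6.86×2.6 = 40.52 m.
Hydraulic radius R = A/P = 146.2/40.52 = 3.608 m.
Manning's equation: Q = (1/n) A R^(2/3) S^(1/2) = (1/0.031) × 146.2 × 3.608^(2/3) × 0.0008^(1/2) = 314 m³/s.

Q = 314 m³/s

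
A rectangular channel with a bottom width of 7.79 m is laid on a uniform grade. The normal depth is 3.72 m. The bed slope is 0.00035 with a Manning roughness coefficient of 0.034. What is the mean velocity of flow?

Flow area A = b·y = 7.79 × 3.72 = 28.98 m². Wetted perimeter P = b + 2y = 7.79 + 2×3.72 = 15.23 m.
Hydraulic radius R = A/P = 28.98/15.23 = 1.903 m.
From Manning's equation, V = (1/n) R^(2/3) S^(1/2) = (1/0.034) × 1.903^(2/3) × 0.00035^(1/2) = 0.845 m/s.

V = 0.845 m/s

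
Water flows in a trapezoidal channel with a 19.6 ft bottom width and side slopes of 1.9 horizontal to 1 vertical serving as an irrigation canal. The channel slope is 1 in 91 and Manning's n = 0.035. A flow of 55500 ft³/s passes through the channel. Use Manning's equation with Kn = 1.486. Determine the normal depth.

Manning's equation rearranged: A R^(2/3) = nQ / (1.486·√S) = 0.035 × 55500 / (1.486 × √0.01099) = 12470.
Try y = 25.4 ft: A R^(2/3) = 9722 — too small.
Try y = 35.2 ft: A R^(2/3) = 20770 — too large.
Try y = 28.3 ft: A R^(2/3) = 12470 — ≈ 12470.

y_n = 28.3 ft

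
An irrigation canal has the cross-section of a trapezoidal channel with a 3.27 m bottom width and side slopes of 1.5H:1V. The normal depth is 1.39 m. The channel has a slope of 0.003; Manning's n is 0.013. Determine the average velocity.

With bottom width b = 3.27 m and side slope z = 1.5: A = (b + zy)y = (3.27 + 1.5×1.39)×1.39 = 7.443 m²; P = b + 2y√(1+z²) = 3.27 + 2×1.39×1.803 = 8.282 m.
Hydraulic radius R = A/P = 7.443/8.282 = 0.8988 m.
From Manning's equation, V = (1/n) R^(2/3) S^(1/2) = (1/0.013) × 0.8988^(2/3) × 0.003^(1/2) = 3.92 m/s.

V = 3.92 m/s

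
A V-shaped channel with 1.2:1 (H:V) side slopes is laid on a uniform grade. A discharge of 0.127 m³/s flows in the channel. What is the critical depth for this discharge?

y_c = 0.296 m

At critical depth, Q² T / (g A³) = 1, i.e. A³/T = Q²/g = 0.127²/9.81 = 0.001644.
Trying y = 0.331 m: A³/T = 0.002861 — too large.
Trying y = 0.262 m: A³/T = 0.0008889 — too small.
Trying y = 0.296 m: A³/T = 0.001636 — matches.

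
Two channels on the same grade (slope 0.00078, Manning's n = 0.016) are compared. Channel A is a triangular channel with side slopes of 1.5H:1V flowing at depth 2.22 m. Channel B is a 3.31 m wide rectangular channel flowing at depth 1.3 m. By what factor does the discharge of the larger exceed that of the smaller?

2.01

Channel A: For a triangular section with side slope z = 1.5: A = zy² = 1.5×2.22² = 7.393 m²; P = 2y√(1+z²) = 2×2.22×1.803 = 8.004 m. Hydraulic radius R = A/P = 7.393/8.004 = 0.9236 m. Q_A = (1/0.016)·7.393·0.9236^(2/3)·√0.00078 = 12.24 m³/s.
Channel B: Flow area A = b·y = 3.31 × 1.3 = 4.303 m². Wetted perimeter P = b + 2y = 3.31 + 2×1.3 = 5.91 m. Hydraulic radius R = A/P = 4.303/5.91 = 0.7281 m. Q_B = (1/0.016)·4.303·0.7281^(2/3)·√0.00078 = 6.079 m³/s.
The larger discharge is 12.24 m³/s and the smaller is 6.079 m³/s; the ratio is 2.01.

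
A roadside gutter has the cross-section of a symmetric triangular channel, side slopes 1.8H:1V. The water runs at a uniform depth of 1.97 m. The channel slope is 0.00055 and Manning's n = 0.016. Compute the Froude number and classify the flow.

subcritical

For a triangular section with side slope z = 1.8: A = zy² = 1.8×1.97² = 6.986 m²; P = 2y√(1+z²) = 2×1.97×2.059 = 8.113 m.
Hydraulic radius R = A/P = 6.986/8.113 = 0.861 m.
V = (1/n) R^(2/3) √S = (1/0.016) × 0.861^(2/3) × √0.00055 = 1.327 m/s. Hydraulic depth D_h = A/T = 6.986/7.092 = 0.985 m.
Froude number Fr = V/√(g·D_h) = 1.327/√(9.81×0.985) = 0.427, which is less than 1, so the flow is subcritical.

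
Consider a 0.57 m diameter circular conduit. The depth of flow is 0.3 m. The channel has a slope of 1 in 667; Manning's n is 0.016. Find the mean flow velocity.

V = 0.674 m/s

For a circular section of diameter D = 0.57 m at depth y = 0.3 m, the central angle is θ = 2 arccos(1 − 2y/D) = 3.247 rad. Then A = (D²/8)(θ − sin θ) = 0.1361 m² and P = Dθ/2 = 0.9254 m.
Hydraulic radius R = A/P = 0.1361/0.9254 = 0.1471 m.
From Manning's equation, V = (1/n) R^(2/3) S^(1/2) = (1/0.016) × 0.1471^(2/3) × 0.001499^(1/2) = 0.674 m/s.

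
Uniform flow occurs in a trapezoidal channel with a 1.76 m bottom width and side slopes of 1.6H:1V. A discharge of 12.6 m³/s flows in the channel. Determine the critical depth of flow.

At critical depth, Q² T / (g A³) = 1, i.e. A³/T = Q²/g = 12.6²/9.81 = 16.18.
Trying y = 1.06 m: A³/T = 9.543 — short.
Trying y = 1.34 m: A³/T = 23.67 — over.
Trying y = 1.22 m: A³/T = 16.4 — ≈ 16.18.

y_c = 1.22 m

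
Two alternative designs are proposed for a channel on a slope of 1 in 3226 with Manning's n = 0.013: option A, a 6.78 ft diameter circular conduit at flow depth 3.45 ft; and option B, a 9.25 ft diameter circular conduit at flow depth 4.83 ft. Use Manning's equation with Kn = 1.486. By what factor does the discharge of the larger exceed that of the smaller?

Channel A: For a circular section of diameter D = 6.78 ft at depth y = 3.45 ft, the central angle is θ = 2 arccos(1 − 2y/D) = 3.177 rad. Then A = (D²/8)(θ − sin θ) = 18.46 ft² and P = Dθ/2 = 10.77 ft. Hydraulic radius R = A/P = 18.46/10.77 = 1.714 ft. Q_A = (1.486/0.013)·18.46·1.714^(2/3)·√0.00031 = 53.2 ft³/s.
Channel B: For a circular section of diameter D = 9.25 ft at depth y = 4.83 ft, the central angle is θ = 2 arccos(1 − 2y/D) = 3.23 rad. Then A = (D²/8)(θ − sin θ) = 35.5 ft² and P = Dθ/2 = 14.94 ft. Hydraulic radius R = A/P = 35.5/14.94 = 2.376 ft. Q_B = (1.486/0.013)·35.5·2.376^(2/3)·√0.00031 = 127.2 ft³/s.
The larger discharge is 127.2 ft³/s and the smaller is 53.2 ft³/s; the ratio is 2.39.

2.39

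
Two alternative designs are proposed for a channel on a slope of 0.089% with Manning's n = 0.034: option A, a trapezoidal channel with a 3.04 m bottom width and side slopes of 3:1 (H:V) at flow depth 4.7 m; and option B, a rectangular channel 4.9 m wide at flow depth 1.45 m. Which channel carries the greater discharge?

channel A

Channel A: With bottom width b = 3.04 m and side slope z = 3: A = (b + zy)y = (3.04 + 3×4.7)×4.7 = 80.56 m²; P = b + 2y√(1+z²) = 3.04 + 2×4.7×3.162 = 32.77 m. Hydraulic radius R = A/P = 80.56/32.77 = 2.459 m. Q_A = (1/0.034)·80.56·2.459^(2/3)·√0.00089 = 128.8 m³/s.
Channel B: Flow area A = b·y = 4.9 × 1.45 = 7.105 m². Wetted perimeter P = b + 2y = 4.9 + 2×1.45 = 7.8 m. Hydraulic radius R = A/P = 7.105/7.8 = 0.9109 m. Q_B = (1/0.034)·7.105·0.9109^(2/3)·√0.00089 = 5.858 m³/s.
Q_A = 128.8 m³/s vs Q_B = 5.858 m³/s, so channel A carries more.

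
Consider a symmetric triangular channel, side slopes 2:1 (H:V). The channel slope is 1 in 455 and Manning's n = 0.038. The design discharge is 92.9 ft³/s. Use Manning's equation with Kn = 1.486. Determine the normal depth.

y_n = 4.11 ft

Manning's equation rearranged: A R^(2/3) = nQ / (1.486·√S) = 0.038 × 92.9 / (1.486 × √0.002198) = 50.67.
At y = 3.31 ft: A R^(2/3) = 28.46 — short.
At y = 5.14 ft: A R^(2/3) = 92.03 — over.
At y = 4.11 ft: A R^(2/3) = 50.69 — ≈ 50.67.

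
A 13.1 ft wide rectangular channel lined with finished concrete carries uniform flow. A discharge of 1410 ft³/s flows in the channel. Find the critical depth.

y_c = 7.11 ft

For a rectangular channel, critical depth y_c = (q²/g)^(1/3) where q = Q/b = 1410/13.1 = 107.6 ft²/s.
So y_c = (107.6²/32.2)^(1/3) = 7.11 ft.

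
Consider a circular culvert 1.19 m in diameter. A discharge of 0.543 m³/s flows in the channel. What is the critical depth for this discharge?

At critical depth, Q² T / (g A³) = 1, i.e. A³/T = Q²/g = 0.543²/9.81 = 0.03006.
Try y = 0.284 m: A³/T = 0.008323 — short.
Try y = 0.46 m: A³/T = 0.05392 — over.
Try y = 0.395 m: A³/T = 0.02997 — ≈ 0.03006.

y_c = 0.395 m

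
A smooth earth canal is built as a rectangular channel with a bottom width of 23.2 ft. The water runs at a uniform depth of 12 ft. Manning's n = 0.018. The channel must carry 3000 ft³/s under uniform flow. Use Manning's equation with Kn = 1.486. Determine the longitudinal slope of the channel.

Flow area A = b·y = 23.2 × 12 = 278.4 ft². Wetted perimeter P = b + 2y = 23.2 + 2×12 = 47.2 ft.
Hydraulic radius R = A/P = 278.4/47.2 = 5.898 ft.
From Manning's equation, S = [nQ / (1.486 A R^(2/3))]² = [0.018 × 3000 / (1.486 × 278.4 × 5.898^(2/3))]² = 0.0016.

S = 0.0016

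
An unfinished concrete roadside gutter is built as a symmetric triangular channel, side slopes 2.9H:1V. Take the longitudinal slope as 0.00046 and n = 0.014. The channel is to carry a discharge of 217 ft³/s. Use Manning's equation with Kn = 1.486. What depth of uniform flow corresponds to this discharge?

Manning's equation rearranged: A R^(2/3) = nQ / (1.486·√S) = 0.014 × 217 / (1.486 × √0.00046) = 95.32.
Try y = 3.12 ft: A R^(2/3) = 36.58 — too small.
Try y = 4.47 ft: A R^(2/3) = 95.41 — ≈ 95.32.

y_n = 4.47 ft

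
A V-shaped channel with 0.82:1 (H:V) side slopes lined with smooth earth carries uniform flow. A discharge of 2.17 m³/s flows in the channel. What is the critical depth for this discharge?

y_c = 1.07 m

At critical depth, Q² T / (g A³) = 1, i.e. A³/T = Q²/g = 2.17²/9.81 = 0.48.
Try y = 0.96 m: A³/T = 0.2741 — low.
Try y = 1.3 m: A³/T = 1.248 — high.
Try y = 1.07 m: A³/T = 0.4715 — ≈ 0.48.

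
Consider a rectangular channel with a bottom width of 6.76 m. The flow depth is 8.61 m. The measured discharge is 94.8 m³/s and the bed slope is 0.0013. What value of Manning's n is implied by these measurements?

n = 0.04

Flow area A = b·y = 6.76 × 8.61 = 58.2 m². Wetted perimeter P = b + 2y = 6.76 + 2×8.61 = 23.98 m.
Hydraulic radius R = A/P = 58.2/23.98 = 2.427 m.
Rearranging Manning's equation: n = (1/Q) A R^(2/3) S^(1/2) = (1/94.8) × 58.2 × 2.427^(2/3) × √0.0013 = 0.04.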